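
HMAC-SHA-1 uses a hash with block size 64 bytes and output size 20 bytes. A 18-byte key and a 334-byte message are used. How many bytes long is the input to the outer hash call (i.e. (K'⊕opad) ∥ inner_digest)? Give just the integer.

Key is 18 ≤ 64 bytes, zero-padded: |K'| = 64.
Outer input = (K'⊕opad) ∥ H(inner) → 64 + 20 = 84 bytes.

84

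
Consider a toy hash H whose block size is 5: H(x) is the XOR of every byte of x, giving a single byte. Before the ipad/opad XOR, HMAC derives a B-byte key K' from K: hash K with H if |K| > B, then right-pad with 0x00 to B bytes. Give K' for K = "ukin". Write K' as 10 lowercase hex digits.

Key "ukin" = 75 6b 69 6e is 4 bytes ≤ B = 5; zero-pad to 5 bytes: K' = 75 6b 69 6e 00.

756b696e00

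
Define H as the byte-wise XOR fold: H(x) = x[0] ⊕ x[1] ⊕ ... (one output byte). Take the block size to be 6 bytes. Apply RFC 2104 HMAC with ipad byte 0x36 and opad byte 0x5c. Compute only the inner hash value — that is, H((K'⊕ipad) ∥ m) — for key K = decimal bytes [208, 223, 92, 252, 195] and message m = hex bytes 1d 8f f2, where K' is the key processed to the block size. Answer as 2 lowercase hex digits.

Key decimal bytes [208, 223, 92, 252, 195] = d0 df 5c fc c3 is 5 bytes ≤ B = 6; zero-pad to 6 bytes: K' = d0 df 5c fc c3 00.
K' ⊕ ipad = e6 e9 6a ca f5 36.
Inner input = e6 e9 6a ca f5 36 ∥ 1d 8f f2.
Inner hash: XOR e6⊕e9⊕6a⊕ca⊕f5⊕36⊕1d⊕8f⊕f2 = 0c.

0c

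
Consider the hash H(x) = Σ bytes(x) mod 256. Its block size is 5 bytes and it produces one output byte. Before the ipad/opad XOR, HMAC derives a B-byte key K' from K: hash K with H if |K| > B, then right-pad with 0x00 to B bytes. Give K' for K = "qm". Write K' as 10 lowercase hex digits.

716d000000

Key "qm" = 71 6d is 2 bytes ≤ B = 5; zero-pad to 5 bytes: K' = 71 6d 00 00 00.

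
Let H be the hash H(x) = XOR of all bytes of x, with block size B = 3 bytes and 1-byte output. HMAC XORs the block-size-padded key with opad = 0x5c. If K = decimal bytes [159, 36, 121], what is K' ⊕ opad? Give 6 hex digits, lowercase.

Key decimal bytes [159, 36, 121] = 9f 24 79 is exactly B = 3 bytes: K' = 9f 24 79.
XOR each byte with 0x5c: 9f⊕5c=c3, 24⊕5c=78, 79⊕5c=25.

c37825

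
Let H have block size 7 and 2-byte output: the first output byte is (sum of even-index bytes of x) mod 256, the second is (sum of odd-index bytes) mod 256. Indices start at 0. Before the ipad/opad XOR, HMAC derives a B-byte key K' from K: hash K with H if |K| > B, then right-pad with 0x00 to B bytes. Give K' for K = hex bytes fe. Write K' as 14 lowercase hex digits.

fe000000000000

Key hex bytes fe is 1 byte ≤ B = 7; zero-pad to 7 bytes: K' = fe 00 00 00 00 00 00.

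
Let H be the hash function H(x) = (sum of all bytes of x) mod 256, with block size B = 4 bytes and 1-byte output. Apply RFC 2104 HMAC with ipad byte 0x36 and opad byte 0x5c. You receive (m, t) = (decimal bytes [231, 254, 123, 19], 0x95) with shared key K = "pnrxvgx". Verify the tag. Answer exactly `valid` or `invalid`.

valid

Key "pnrxvgx" = 70 6e 72 78 76 67 78 is 7 bytes > B = 4, so hash it first: H(key) = 1d, then zero-pad to 4 bytes: K' = 1d 00 00 00.
K' ⊕ ipad = 2b 36 36 36; K' ⊕ opad = 41 5c 5c 5c.
Inner hash: sum = 43+54+54+54+231+254+123+19 = 832; mod 256 = 64 → 40.
Outer hash (recomputed tag): sum = 65+92+92+92+64 = 405; mod 256 = 149 → 95.
Recomputed tag = 95; claimed = 95 → match.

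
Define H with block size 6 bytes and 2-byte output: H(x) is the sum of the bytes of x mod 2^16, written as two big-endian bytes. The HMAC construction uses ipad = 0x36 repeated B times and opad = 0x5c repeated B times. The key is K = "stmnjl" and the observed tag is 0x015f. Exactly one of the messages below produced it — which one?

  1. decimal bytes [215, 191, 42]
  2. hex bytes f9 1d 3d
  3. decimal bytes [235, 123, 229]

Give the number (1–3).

3

Key "stmnjl" = 73 74 6d 6e 6a 6c is exactly B = 6 bytes: K' = 73 74 6d 6e 6a 6c.
K' ⊕ ipad = 45 42 5b 58 5c 5a; K' ⊕ opad = 2f 28 31 32 36 30.
m1: inner = H(45 42 5b 58 5c 5a d7 bf 2a) = 03 b0; tag = H(2f 28 31 32 36 30 03 b0) = 01d3
m2: inner = H(45 42 5b 58 5c 5a f9 1d 3d) = 03 43; tag = H(2f 28 31 32 36 30 03 43) = 0166
m3: inner = H(45 42 5b 58 5c 5a eb 7b e5) = 04 3b; tag = H(2f 28 31 32 36 30 04 3b) = 015f ← matches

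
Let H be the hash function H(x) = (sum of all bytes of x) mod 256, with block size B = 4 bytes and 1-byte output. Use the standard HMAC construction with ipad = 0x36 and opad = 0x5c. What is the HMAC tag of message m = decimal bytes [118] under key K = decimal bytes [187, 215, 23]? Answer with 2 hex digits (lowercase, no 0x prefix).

54

Key decimal bytes [187, 215, 23] = bb d7 17 is 3 bytes ≤ B = 4; zero-pad to 4 bytes: K' = bb d7 17 00.
K' ⊕ ipad = 8d e1 21 36.  K' ⊕ opad = e7 8b 4b 5c.
Inner input = (K'⊕ipad) ∥ m = 8d e1 21 36 ∥ 76.
Inner hash: sum = 141+225+33+54+118 = 571; mod 256 = 59 → 3b.
Outer input = (K'⊕opad) ∥ inner = e7 8b 4b 5c ∥ 3b.
Outer hash (tag): sum = 231+139+75+92+59 = 596; mod 256 = 84 → 54.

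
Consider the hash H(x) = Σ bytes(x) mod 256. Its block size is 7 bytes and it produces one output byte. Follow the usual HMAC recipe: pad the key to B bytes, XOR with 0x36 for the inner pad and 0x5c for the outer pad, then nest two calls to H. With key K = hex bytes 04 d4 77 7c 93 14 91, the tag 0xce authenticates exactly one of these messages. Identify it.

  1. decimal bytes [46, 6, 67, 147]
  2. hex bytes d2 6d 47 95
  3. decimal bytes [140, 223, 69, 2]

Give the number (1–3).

Key hex bytes 04 d4 77 7c 93 14 91 is exactly B = 7 bytes: K' = 04 d4 77 7c 93 14 91.
K' ⊕ ipad = 32 e2 41 4a a5 22 a7; K' ⊕ opad = 58 88 2b 20 cf 48 cd.
m1: inner = H(32 e2 41 4a a5 22 a7 2e 06 43 93) = 17; tag = H(58 88 2b 20 cf 48 cd 17) = 26
m2: inner = H(32 e2 41 4a a5 22 a7 d2 6d 47 95) = 28; tag = H(58 88 2b 20 cf 48 cd 28) = 37
m3: inner = H(32 e2 41 4a a5 22 a7 8c df 45 02) = bf; tag = H(58 88 2b 20 cf 48 cd bf) = ce ← matches

3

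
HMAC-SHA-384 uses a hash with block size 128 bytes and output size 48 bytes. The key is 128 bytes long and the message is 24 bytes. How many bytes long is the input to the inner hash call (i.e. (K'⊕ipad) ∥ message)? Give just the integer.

Key is 128 ≤ 128 bytes, zero-padded: |K'| = 128.
Inner input = (K'⊕ipad) ∥ m → 128 + 24 = 152 bytes.

152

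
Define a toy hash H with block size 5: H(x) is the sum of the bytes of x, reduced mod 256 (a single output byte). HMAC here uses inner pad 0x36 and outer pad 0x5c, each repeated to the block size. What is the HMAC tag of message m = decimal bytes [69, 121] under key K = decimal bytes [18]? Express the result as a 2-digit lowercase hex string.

78

Key decimal bytes [18] = 12 is 1 byte ≤ B = 5; zero-pad to 5 bytes: K' = 12 00 00 00 00.
K' ⊕ ipad = 24 36 36 36 36.  K' ⊕ opad = 4e 5c 5c 5c 5c.
Inner input = (K'⊕ipad) ∥ m = 24 36 36 36 36 ∥ 45 79.
Inner hash: sum = 36+54+54+54+54+69+121 = 442; mod 256 = 186 → ba.
Outer input = (K'⊕opad) ∥ inner = 4e 5c 5c 5c 5c ∥ ba.
Outer hash (tag): sum = 78+92+92+92+92+186 = 632; mod 256 = 120 → 78.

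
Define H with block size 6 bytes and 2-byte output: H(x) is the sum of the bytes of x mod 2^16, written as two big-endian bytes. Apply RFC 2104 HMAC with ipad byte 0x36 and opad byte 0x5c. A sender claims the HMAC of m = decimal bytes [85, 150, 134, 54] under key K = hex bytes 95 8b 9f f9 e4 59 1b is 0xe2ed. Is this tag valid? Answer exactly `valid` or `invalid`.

invalid

Key hex bytes 95 8b 9f f9 e4 59 1b is 7 bytes > B = 6, so hash it first: H(key) = 04 10, then zero-pad to 6 bytes: K' = 04 10 00 00 00 00.
K' ⊕ ipad = 32 26 36 36 36 36; K' ⊕ opad = 58 4c 5c 5c 5c 5c.
Inner hash: sum = 50+38+54+54+54+54+85+150+134+54 = 727 → 02 d7.
Outer hash (recomputed tag): sum = 88+76+92+92+92+92+2+215 = 749 → 02 ed.
Recomputed tag = 02ed; claimed = e2ed → mismatch.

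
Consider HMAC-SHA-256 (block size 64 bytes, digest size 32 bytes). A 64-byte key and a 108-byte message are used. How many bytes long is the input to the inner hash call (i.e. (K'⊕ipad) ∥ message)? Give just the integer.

172

Key is 64 ≤ 64 bytes, zero-padded: |K'| = 64.
Inner input = (K'⊕ipad) ∥ m → 64 + 108 = 172 bytes.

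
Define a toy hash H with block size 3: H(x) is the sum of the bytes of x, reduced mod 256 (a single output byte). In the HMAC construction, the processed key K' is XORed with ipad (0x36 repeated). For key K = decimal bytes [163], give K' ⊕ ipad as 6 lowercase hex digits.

Key decimal bytes [163] = a3 is 1 byte ≤ B = 3; zero-pad to 3 bytes: K' = a3 00 00.
XOR each byte with 0x36: a3⊕36=95, 00⊕36=36, 00⊕36=36.

953636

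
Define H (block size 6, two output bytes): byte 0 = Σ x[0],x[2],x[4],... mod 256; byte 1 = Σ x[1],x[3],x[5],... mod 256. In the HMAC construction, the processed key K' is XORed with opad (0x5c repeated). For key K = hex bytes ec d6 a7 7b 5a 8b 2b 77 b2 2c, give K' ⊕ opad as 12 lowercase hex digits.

96235c5c5c5c

Key hex bytes ec d6 a7 7b 5a 8b 2b 77 b2 2c is 10 bytes > B = 6, so hash it first: H(key) = ca 7f, then zero-pad to 6 bytes: K' = ca 7f 00 00 00 00.
XOR each byte with 0x5c: ca⊕5c=96, 7f⊕5c=23, 00⊕5c=5c, 00⊕5c=5c, 00⊕5c=5c, 00⊕5c=5c.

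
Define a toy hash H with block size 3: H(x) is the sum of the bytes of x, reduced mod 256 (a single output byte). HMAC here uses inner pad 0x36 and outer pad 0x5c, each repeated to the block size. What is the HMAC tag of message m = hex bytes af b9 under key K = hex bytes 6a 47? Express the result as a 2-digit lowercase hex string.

Key hex bytes 6a 47 is 2 bytes ≤ B = 3; zero-pad to 3 bytes: K' = 6a 47 00.
K' ⊕ ipad = 5c 71 36.  K' ⊕ opad = 36 1b 5c.
Inner input = (K'⊕ipad) ∥ m = 5c 71 36 ∥ af b9.
Inner hash: sum = 92+113+54+175+185 = 619; mod 256 = 107 → 6b.
Outer input = (K'⊕opad) ∥ inner = 36 1b 5c ∥ 6b.
Outer hash (tag): sum = 54+27+92+107 = 280; mod 256 = 24 → 18.

18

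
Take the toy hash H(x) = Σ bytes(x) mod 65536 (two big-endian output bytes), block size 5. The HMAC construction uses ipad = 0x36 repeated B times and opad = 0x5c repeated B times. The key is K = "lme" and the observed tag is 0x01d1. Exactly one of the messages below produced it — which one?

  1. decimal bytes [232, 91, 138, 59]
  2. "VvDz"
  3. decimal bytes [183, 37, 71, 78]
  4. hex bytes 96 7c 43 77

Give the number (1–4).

Key "lme" = 6c 6d 65 is 3 bytes ≤ B = 5; zero-pad to 5 bytes: K' = 6c 6d 65 00 00.
K' ⊕ ipad = 5a 5b 53 36 36; K' ⊕ opad = 30 31 39 5c 5c.
m1: inner = H(5a 5b 53 36 36 e8 5b 8a 3b) = 03 7c; tag = H(30 31 39 5c 5c 03 7c) = 01d1 ← matches
m2: inner = H(5a 5b 53 36 36 56 76 44 7a) = 02 fe; tag = H(30 31 39 5c 5c 02 fe) = 0252
m3: inner = H(5a 5b 53 36 36 b7 25 47 4e) = 02 e5; tag = H(30 31 39 5c 5c 02 e5) = 0239
m4: inner = H(5a 5b 53 36 36 96 7c 43 77) = 03 40; tag = H(30 31 39 5c 5c 03 40) = 0195

1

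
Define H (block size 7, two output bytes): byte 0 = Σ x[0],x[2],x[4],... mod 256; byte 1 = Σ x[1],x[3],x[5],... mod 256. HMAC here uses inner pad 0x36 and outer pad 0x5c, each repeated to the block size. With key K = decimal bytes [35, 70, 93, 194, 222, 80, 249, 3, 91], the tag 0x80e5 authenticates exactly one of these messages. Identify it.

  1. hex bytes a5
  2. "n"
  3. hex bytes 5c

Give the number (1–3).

Key decimal bytes [35, 70, 93, 194, 222, 80, 249, 3, 91] = 23 46 5d c2 de 50 f9 03 5b is 9 bytes > B = 7, so hash it first: H(key) = b2 5b, then zero-pad to 7 bytes: K' = b2 5b 00 00 00 00 00.
K' ⊕ ipad = 84 6d 36 36 36 36 36; K' ⊕ opad = ee 07 5c 5c 5c 5c 5c.
m1: inner = H(84 6d 36 36 36 36 36 a5) = 26 7e; tag = H(ee 07 5c 5c 5c 5c 5c 26 7e) = 80e5 ← matches
m2: inner = H(84 6d 36 36 36 36 36 6e) = 26 47; tag = H(ee 07 5c 5c 5c 5c 5c 26 47) = 49e5
m3: inner = H(84 6d 36 36 36 36 36 5c) = 26 35; tag = H(ee 07 5c 5c 5c 5c 5c 26 35) = 37e5

1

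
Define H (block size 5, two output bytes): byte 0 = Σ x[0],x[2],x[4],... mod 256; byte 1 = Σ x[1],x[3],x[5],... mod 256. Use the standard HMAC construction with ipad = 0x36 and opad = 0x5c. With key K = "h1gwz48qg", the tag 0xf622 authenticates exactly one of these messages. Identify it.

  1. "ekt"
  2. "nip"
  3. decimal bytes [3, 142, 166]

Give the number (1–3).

Key "h1gwz48qg" = 68 31 67 77 7a 34 38 71 67 is 9 bytes > B = 5, so hash it first: H(key) = e8 4d, then zero-pad to 5 bytes: K' = e8 4d 00 00 00.
K' ⊕ ipad = de 7b 36 36 36; K' ⊕ opad = b4 11 5c 5c 5c.
m1: inner = H(de 7b 36 36 36 65 6b 74) = b5 8a; tag = H(b4 11 5c 5c 5c b5 8a) = f622 ← matches
m2: inner = H(de 7b 36 36 36 6e 69 70) = b3 8f; tag = H(b4 11 5c 5c 5c b3 8f) = fb20
m3: inner = H(de 7b 36 36 36 03 8e a6) = d8 5a; tag = H(b4 11 5c 5c 5c d8 5a) = c645

1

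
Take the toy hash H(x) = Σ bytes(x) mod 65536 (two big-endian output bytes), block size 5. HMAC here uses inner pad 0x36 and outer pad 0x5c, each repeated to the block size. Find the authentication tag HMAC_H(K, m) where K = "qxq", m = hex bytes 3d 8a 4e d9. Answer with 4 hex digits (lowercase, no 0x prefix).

Key "qxq" = 71 78 71 is 3 bytes ≤ B = 5; zero-pad to 5 bytes: K' = 71 78 71 00 00.
K' ⊕ ipad = 47 4e 47 36 36.  K' ⊕ opad = 2d 24 2d 5c 5c.
Inner input = (K'⊕ipad) ∥ m = 47 4e 47 36 36 ∥ 3d 8a 4e d9.
Inner hash: sum = 71+78+71+54+54+61+138+78+217 = 822 → 03 36.
Outer input = (K'⊕opad) ∥ inner = 2d 24 2d 5c 5c ∥ 03 36.
Outer hash (tag): sum = 45+36+45+92+92+3+54 = 367 → 01 6f.

016f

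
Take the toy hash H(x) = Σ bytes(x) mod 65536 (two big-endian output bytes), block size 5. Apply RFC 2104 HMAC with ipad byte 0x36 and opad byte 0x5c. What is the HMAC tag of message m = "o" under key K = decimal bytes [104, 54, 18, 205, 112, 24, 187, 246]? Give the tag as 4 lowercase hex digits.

0324

Key decimal bytes [104, 54, 18, 205, 112, 24, 187, 246] = 68 36 12 cd 70 18 bb f6 is 8 bytes > B = 5, so hash it first: H(key) = 03 b6, then zero-pad to 5 bytes: K' = 03 b6 00 00 00.
K' ⊕ ipad = 35 80 36 36 36.  K' ⊕ opad = 5f ea 5c 5c 5c.
Inner input = (K'⊕ipad) ∥ m = 35 80 36 36 36 ∥ 6f.
Inner hash: sum = 53+128+54+54+54+111 = 454 → 01 c6.
Outer input = (K'⊕opad) ∥ inner = 5f ea 5c 5c 5c ∥ 01 c6.
Outer hash (tag): sum = 95+234+92+92+92+1+198 = 804 → 03 24.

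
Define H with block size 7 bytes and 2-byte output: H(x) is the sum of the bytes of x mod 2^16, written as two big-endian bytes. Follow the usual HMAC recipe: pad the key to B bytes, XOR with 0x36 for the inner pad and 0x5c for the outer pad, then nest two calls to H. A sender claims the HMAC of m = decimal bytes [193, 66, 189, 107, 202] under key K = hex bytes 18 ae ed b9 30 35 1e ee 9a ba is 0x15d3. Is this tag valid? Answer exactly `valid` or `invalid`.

Key hex bytes 18 ae ed b9 30 35 1e ee 9a ba is 10 bytes > B = 7, so hash it first: H(key) = 05 31, then zero-pad to 7 bytes: K' = 05 31 00 00 00 00 00.
K' ⊕ ipad = 33 07 36 36 36 36 36; K' ⊕ opad = 59 6d 5c 5c 5c 5c 5c.
Inner hash: sum = 51+7+54+54+54+54+54+193+66+189+107+202 = 1085 → 04 3d.
Outer hash (recomputed tag): sum = 89+109+92+92+92+92+92+4+61 = 723 → 02 d3.
Recomputed tag = 02d3; claimed = 15d3 → mismatch.

invalid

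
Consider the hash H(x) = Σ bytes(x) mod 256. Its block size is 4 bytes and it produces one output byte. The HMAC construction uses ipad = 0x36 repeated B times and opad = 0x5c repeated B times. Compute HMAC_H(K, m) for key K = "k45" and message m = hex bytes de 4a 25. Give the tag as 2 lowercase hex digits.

49

Key "k45" = 6b 34 35 is 3 bytes ≤ B = 4; zero-pad to 4 bytes: K' = 6b 34 35 00.
K' ⊕ ipad = 5d 02 03 36.  K' ⊕ opad = 37 68 69 5c.
Inner input = (K'⊕ipad) ∥ m = 5d 02 03 36 ∥ de 4a 25.
Inner hash: sum = 93+2+3+54+222+74+37 = 485; mod 256 = 229 → e5.
Outer input = (K'⊕opad) ∥ inner = 37 68 69 5c ∥ e5.
Outer hash (tag): sum = 55+104+105+92+229 = 585; mod 256 = 73 → 49.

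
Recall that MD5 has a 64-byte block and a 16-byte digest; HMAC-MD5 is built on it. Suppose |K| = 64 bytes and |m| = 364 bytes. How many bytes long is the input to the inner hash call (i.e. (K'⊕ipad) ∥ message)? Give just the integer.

Key is 64 ≤ 64 bytes, zero-padded: |K'| = 64.
Inner input = (K'⊕ipad) ∥ m → 64 + 364 = 428 bytes.

428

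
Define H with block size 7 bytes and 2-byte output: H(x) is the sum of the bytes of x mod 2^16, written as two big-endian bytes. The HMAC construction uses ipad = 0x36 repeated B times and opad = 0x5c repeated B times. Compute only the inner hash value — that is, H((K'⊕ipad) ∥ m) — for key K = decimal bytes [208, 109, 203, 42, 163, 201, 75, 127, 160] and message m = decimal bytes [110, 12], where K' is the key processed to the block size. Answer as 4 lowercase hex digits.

01f9

Key decimal bytes [208, 109, 203, 42, 163, 201, 75, 127, 160] = d0 6d cb 2a a3 c9 4b 7f a0 is 9 bytes > B = 7, so hash it first: H(key) = 05 08, then zero-pad to 7 bytes: K' = 05 08 00 00 00 00 00.
K' ⊕ ipad = 33 3e 36 36 36 36 36.
Inner input = 33 3e 36 36 36 36 36 ∥ 6e 0c.
Inner hash: sum = 51+62+54+54+54+54+54+110+12 = 505 → 01 f9.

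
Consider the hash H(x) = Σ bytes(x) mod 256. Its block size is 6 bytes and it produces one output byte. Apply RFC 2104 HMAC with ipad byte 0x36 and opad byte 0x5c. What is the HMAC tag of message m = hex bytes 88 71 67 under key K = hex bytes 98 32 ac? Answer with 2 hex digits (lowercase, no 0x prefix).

84

Key hex bytes 98 32 ac is 3 bytes ≤ B = 6; zero-pad to 6 bytes: K' = 98 32 ac 00 00 00.
K' ⊕ ipad = ae 04 9a 36 36 36.  K' ⊕ opad = c4 6e f0 5c 5c 5c.
Inner input = (K'⊕ipad) ∥ m = ae 04 9a 36 36 36 ∥ 88 71 67.
Inner hash: sum = 174+4+154+54+54+54+136+113+103 = 846; mod 256 = 78 → 4e.
Outer input = (K'⊕opad) ∥ inner = c4 6e f0 5c 5c 5c ∥ 4e.
Outer hash (tag): sum = 196+110+240+92+92+92+78 = 900; mod 256 = 132 → 84.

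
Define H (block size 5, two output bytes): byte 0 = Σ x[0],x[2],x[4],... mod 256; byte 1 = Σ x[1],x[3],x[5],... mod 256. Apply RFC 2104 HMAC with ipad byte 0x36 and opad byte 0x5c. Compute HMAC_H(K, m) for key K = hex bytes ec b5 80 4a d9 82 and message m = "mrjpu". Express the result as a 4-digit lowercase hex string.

Key hex bytes ec b5 80 4a d9 82 is 6 bytes > B = 5, so hash it first: H(key) = 45 81, then zero-pad to 5 bytes: K' = 45 81 00 00 00.
K' ⊕ ipad = 73 b7 36 36 36.  K' ⊕ opad = 19 dd 5c 5c 5c.
Inner input = (K'⊕ipad) ∥ m = 73 b7 36 36 36 ∥ 6d 72 6a 70 75.
Inner hash: even-index sum = 449 mod 256 = 193; odd-index sum = 569 mod 256 = 57 → c1 39.
Outer input = (K'⊕opad) ∥ inner = 19 dd 5c 5c 5c ∥ c1 39.
Outer hash (tag): even-index sum = 266 mod 256 = 10; odd-index sum = 506 mod 256 = 250 → 0a fa.

0afa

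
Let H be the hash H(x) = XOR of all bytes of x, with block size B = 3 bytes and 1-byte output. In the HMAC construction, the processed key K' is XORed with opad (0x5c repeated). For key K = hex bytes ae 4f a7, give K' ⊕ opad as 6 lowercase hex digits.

Key hex bytes ae 4f a7 is exactly B = 3 bytes: K' = ae 4f a7.
XOR each byte with 0x5c: ae⊕5c=f2, 4f⊕5c=13, a7⊕5c=fb.

f213fb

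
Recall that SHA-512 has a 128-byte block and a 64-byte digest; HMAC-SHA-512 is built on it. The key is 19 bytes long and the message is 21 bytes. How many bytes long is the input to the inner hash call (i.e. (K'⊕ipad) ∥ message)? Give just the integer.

149

Key is 19 ≤ 128 bytes, zero-padded: |K'| = 128.
Inner input = (K'⊕ipad) ∥ m → 128 + 21 = 149 bytes.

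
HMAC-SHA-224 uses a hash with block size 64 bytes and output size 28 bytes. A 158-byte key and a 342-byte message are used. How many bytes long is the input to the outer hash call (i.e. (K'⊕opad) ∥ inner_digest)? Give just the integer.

Key is 158 > 64 bytes, so it is hashed to 28 bytes then zero-padded to 64: |K'| = 64.
Outer input = (K'⊕opad) ∥ H(inner) → 64 + 28 = 92 bytes.

92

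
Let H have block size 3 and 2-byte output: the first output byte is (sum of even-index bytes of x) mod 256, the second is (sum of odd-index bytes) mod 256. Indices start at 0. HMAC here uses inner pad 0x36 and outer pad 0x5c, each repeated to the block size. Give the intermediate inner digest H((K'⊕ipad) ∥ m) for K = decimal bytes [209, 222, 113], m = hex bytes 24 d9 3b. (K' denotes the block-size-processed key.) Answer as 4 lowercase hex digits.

Key decimal bytes [209, 222, 113] = d1 de 71 is exactly B = 3 bytes: K' = d1 de 71.
K' ⊕ ipad = e7 e8 47.
Inner input = e7 e8 47 ∥ 24 d9 3b.
Inner hash: even-index sum = 519 mod 256 = 7; odd-index sum = 327 mod 256 = 71 → 07 47.

0747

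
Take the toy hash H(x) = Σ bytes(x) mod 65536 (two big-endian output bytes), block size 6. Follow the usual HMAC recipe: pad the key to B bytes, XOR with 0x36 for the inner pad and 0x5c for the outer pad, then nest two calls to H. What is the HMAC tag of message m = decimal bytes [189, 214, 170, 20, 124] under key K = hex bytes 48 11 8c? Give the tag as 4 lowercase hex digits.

0317

Key hex bytes 48 11 8c is 3 bytes ≤ B = 6; zero-pad to 6 bytes: K' = 48 11 8c 00 00 00.
K' ⊕ ipad = 7e 27 ba 36 36 36.  K' ⊕ opad = 14 4d d0 5c 5c 5c.
Inner input = (K'⊕ipad) ∥ m = 7e 27 ba 36 36 36 ∥ bd d6 aa 14 7c.
Inner hash: sum = 126+39+186+54+54+54+189+214+170+20+124 = 1230 → 04 ce.
Outer input = (K'⊕opad) ∥ inner = 14 4d d0 5c 5c 5c ∥ 04 ce.
Outer hash (tag): sum = 20+77+208+92+92+92+4+206 = 791 → 03 17.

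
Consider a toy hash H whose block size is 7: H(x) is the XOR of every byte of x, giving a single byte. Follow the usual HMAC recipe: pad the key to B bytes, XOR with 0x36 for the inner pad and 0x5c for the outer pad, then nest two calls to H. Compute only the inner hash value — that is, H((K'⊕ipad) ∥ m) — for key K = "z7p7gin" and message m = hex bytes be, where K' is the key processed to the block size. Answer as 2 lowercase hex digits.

e2

Key "z7p7gin" = 7a 37 70 37 67 69 6e is exactly B = 7 bytes: K' = 7a 37 70 37 67 69 6e.
K' ⊕ ipad = 4c 01 46 01 51 5f 58.
Inner input = 4c 01 46 01 51 5f 58 ∥ be.
Inner hash: XOR 4c⊕01⊕46⊕01⊕51⊕5f⊕58⊕be = e2.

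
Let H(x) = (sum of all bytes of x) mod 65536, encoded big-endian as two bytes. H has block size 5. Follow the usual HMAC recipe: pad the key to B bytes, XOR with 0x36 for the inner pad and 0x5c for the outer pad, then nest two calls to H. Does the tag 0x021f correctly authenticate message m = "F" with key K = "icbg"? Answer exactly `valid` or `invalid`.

valid

Key "icbg" = 69 63 62 67 is 4 bytes ≤ B = 5; zero-pad to 5 bytes: K' = 69 63 62 67 00.
K' ⊕ ipad = 5f 55 54 51 36; K' ⊕ opad = 35 3f 3e 3b 5c.
Inner hash: sum = 95+85+84+81+54+70 = 469 → 01 d5.
Outer hash (recomputed tag): sum = 53+63+62+59+92+1+213 = 543 → 02 1f.
Recomputed tag = 021f; claimed = 021f → match.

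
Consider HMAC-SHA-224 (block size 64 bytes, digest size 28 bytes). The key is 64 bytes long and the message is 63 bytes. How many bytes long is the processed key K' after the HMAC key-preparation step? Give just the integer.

64

Key is 64 ≤ 64 bytes, zero-padded: |K'| = 64.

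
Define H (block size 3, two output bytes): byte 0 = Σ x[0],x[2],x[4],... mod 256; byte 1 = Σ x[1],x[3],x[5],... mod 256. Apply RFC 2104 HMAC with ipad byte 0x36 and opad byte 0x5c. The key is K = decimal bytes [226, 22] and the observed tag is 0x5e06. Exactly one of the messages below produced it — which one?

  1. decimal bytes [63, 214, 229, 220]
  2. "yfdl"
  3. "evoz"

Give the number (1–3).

1

Key decimal bytes [226, 22] = e2 16 is 2 bytes ≤ B = 3; zero-pad to 3 bytes: K' = e2 16 00.
K' ⊕ ipad = d4 20 36; K' ⊕ opad = be 4a 5c.
m1: inner = H(d4 20 36 3f d6 e5 dc) = bc 44; tag = H(be 4a 5c bc 44) = 5e06 ← matches
m2: inner = H(d4 20 36 79 66 64 6c) = dc fd; tag = H(be 4a 5c dc fd) = 1726
m3: inner = H(d4 20 36 65 76 6f 7a) = fa f4; tag = H(be 4a 5c fa f4) = 0e44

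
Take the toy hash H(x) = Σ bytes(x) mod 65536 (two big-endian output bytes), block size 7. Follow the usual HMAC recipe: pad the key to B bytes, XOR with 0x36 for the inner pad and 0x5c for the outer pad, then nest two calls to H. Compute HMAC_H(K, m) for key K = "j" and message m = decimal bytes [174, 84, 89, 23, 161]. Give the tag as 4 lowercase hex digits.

0314

Key "j" = 6a is 1 byte ≤ B = 7; zero-pad to 7 bytes: K' = 6a 00 00 00 00 00 00.
K' ⊕ ipad = 5c 36 36 36 36 36 36.  K' ⊕ opad = 36 5c 5c 5c 5c 5c 5c.
Inner input = (K'⊕ipad) ∥ m = 5c 36 36 36 36 36 36 ∥ ae 54 59 17 a1.
Inner hash: sum = 92+54+54+54+54+54+54+174+84+89+23+161 = 947 → 03 b3.
Outer input = (K'⊕opad) ∥ inner = 36 5c 5c 5c 5c 5c 5c ∥ 03 b3.
Outer hash (tag): sum = 54+92+92+92+92+92+92+3+179 = 788 → 03 14.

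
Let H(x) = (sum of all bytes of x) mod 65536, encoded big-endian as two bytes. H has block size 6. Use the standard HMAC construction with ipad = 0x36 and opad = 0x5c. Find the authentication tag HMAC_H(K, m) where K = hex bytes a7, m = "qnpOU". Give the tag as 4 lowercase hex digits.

Key hex bytes a7 is 1 byte ≤ B = 6; zero-pad to 6 bytes: K' = a7 00 00 00 00 00.
K' ⊕ ipad = 91 36 36 36 36 36.  K' ⊕ opad = fb 5c 5c 5c 5c 5c.
Inner input = (K'⊕ipad) ∥ m = 91 36 36 36 36 36 ∥ 71 6e 70 4f 55.
Inner hash: sum = 145+54+54+54+54+54+113+110+112+79+85 = 914 → 03 92.
Outer input = (K'⊕opad) ∥ inner = fb 5c 5c 5c 5c 5c ∥ 03 92.
Outer hash (tag): sum = 251+92+92+92+92+92+3+146 = 860 → 03 5c.

035c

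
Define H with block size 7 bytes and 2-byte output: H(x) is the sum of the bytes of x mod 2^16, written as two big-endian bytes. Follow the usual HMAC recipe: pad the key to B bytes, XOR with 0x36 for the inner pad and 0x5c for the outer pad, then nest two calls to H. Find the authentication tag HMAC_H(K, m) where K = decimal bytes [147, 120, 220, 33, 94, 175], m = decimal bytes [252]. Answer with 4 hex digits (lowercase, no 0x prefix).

036c

Key decimal bytes [147, 120, 220, 33, 94, 175] = 93 78 dc 21 5e af is 6 bytes ≤ B = 7; zero-pad to 7 bytes: K' = 93 78 dc 21 5e af 00.
K' ⊕ ipad = a5 4e ea 17 68 99 36.  K' ⊕ opad = cf 24 80 7d 02 f3 5c.
Inner input = (K'⊕ipad) ∥ m = a5 4e ea 17 68 99 36 ∥ fc.
Inner hash: sum = 165+78+234+23+104+153+54+252 = 1063 → 04 27.
Outer input = (K'⊕opad) ∥ inner = cf 24 80 7d 02 f3 5c ∥ 04 27.
Outer hash (tag): sum = 207+36+128+125+2+243+92+4+39 = 876 → 03 6c.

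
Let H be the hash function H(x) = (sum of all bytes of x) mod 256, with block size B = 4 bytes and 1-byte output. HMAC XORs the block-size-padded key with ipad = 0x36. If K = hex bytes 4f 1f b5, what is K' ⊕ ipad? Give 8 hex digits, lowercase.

79298336

Key hex bytes 4f 1f b5 is 3 bytes ≤ B = 4; zero-pad to 4 bytes: K' = 4f 1f b5 00.
XOR each byte with 0x36: 4f⊕36=79, 1f⊕36=29, b5⊕36=83, 00⊕36=36.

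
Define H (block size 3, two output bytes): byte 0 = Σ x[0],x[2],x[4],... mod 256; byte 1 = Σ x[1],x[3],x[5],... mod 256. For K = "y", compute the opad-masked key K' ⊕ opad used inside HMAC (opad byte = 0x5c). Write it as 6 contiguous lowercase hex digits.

Key "y" = 79 is 1 byte ≤ B = 3; zero-pad to 3 bytes: K' = 79 00 00.
XOR each byte with 0x5c: 79⊕5c=25, 00⊕5c=5c, 00⊕5c=5c.

255c5c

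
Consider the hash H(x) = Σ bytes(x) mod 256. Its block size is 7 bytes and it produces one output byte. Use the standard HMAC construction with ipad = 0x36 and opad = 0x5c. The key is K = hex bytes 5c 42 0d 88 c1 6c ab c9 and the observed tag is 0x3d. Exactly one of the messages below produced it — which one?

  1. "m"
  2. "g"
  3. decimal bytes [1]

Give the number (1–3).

2

Key hex bytes 5c 42 0d 88 c1 6c ab c9 is 8 bytes > B = 7, so hash it first: H(key) = d4, then zero-pad to 7 bytes: K' = d4 00 00 00 00 00 00.
K' ⊕ ipad = e2 36 36 36 36 36 36; K' ⊕ opad = 88 5c 5c 5c 5c 5c 5c.
m1: inner = H(e2 36 36 36 36 36 36 6d) = 93; tag = H(88 5c 5c 5c 5c 5c 5c 93) = 43
m2: inner = H(e2 36 36 36 36 36 36 67) = 8d; tag = H(88 5c 5c 5c 5c 5c 5c 8d) = 3d ← matches
m3: inner = H(e2 36 36 36 36 36 36 01) = 27; tag = H(88 5c 5c 5c 5c 5c 5c 27) = d7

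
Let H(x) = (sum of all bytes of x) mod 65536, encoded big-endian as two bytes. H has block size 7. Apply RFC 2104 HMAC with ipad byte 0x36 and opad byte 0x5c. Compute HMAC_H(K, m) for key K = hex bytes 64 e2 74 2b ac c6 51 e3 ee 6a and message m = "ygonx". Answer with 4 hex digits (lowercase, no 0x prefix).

0333

Key hex bytes 64 e2 74 2b ac c6 51 e3 ee 6a is 10 bytes > B = 7, so hash it first: H(key) = 05 e3, then zero-pad to 7 bytes: K' = 05 e3 00 00 00 00 00.
K' ⊕ ipad = 33 d5 36 36 36 36 36.  K' ⊕ opad = 59 bf 5c 5c 5c 5c 5c.
Inner input = (K'⊕ipad) ∥ m = 33 d5 36 36 36 36 36 ∥ 79 67 6f 6e 78.
Inner hash: sum = 51+213+54+54+54+54+54+121+103+111+110+120 = 1099 → 04 4b.
Outer input = (K'⊕opad) ∥ inner = 59 bf 5c 5c 5c 5c 5c ∥ 04 4b.
Outer hash (tag): sum = 89+191+92+92+92+92+92+4+75 = 819 → 03 33.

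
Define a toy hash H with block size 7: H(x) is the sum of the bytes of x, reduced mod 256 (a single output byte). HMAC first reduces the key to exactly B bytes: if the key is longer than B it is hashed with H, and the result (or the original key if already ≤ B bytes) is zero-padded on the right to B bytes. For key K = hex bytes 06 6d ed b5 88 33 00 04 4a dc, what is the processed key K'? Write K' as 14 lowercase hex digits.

fa000000000000

|K| = 10 > B = 7, so first hash the key.
H(K): sum = 6+109+237+181+136+51+0+4+74+220 = 1018; mod 256 = 250 → fa.
Zero-pad H(K) = fa to 7 bytes: K' = fa 00 00 00 00 00 00.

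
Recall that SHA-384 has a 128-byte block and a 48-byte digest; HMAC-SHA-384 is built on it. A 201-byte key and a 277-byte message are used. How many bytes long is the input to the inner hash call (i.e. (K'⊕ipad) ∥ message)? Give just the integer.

405

Key is 201 > 128 bytes, so it is hashed to 48 bytes then zero-padded to 128: |K'| = 128.
Inner input = (K'⊕ipad) ∥ m → 128 + 277 = 405 bytes.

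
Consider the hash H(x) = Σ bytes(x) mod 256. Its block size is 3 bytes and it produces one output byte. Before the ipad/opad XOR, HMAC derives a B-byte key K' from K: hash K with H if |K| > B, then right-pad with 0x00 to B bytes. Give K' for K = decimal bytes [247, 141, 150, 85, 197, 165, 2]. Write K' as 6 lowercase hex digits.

|K| = 7 > B = 3, so first hash the key.
H(K): sum = 247+141+150+85+197+165+2 = 987; mod 256 = 219 → db.
Zero-pad H(K) = db to 3 bytes: K' = db 00 00.

db0000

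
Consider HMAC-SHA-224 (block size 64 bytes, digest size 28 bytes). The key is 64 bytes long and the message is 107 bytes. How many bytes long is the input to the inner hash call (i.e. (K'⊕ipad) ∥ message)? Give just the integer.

Key is 64 ≤ 64 bytes, zero-padded: |K'| = 64.
Inner input = (K'⊕ipad) ∥ m → 64 + 107 = 171 bytes.

171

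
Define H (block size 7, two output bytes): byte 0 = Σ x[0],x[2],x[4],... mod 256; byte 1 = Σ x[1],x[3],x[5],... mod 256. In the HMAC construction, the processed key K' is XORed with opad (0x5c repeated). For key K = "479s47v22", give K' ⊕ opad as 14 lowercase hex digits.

154f5c5c5c5c5c

Key "479s47v22" = 34 37 39 73 34 37 76 32 32 is 9 bytes > B = 7, so hash it first: H(key) = 49 13, then zero-pad to 7 bytes: K' = 49 13 00 00 00 00 00.
XOR each byte with 0x5c: 49⊕5c=15, 13⊕5c=4f, 00⊕5c=5c, 00⊕5c=5c, 00⊕5c=5c, 00⊕5c=5c, 00⊕5c=5c.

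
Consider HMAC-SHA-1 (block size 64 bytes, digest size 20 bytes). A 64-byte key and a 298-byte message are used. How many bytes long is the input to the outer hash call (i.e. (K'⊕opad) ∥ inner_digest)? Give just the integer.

Key is 64 ≤ 64 bytes, zero-padded: |K'| = 64.
Outer input = (K'⊕opad) ∥ H(inner) → 64 + 20 = 84 bytes.

84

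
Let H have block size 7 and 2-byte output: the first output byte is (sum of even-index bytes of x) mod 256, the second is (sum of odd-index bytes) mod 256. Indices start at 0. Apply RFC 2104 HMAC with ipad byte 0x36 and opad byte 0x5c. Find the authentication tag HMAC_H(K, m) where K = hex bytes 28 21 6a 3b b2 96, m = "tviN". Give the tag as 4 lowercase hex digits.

Key hex bytes 28 21 6a 3b b2 96 is 6 bytes ≤ B = 7; zero-pad to 7 bytes: K' = 28 21 6a 3b b2 96 00.
K' ⊕ ipad = 1e 17 5c 0d 84 a0 36.  K' ⊕ opad = 74 7d 36 67 ee ca 5c.
Inner input = (K'⊕ipad) ∥ m = 1e 17 5c 0d 84 a0 36 ∥ 74 76 69 4e.
Inner hash: even-index sum = 504 mod 256 = 248; odd-index sum = 417 mod 256 = 161 → f8 a1.
Outer input = (K'⊕opad) ∥ inner = 74 7d 36 67 ee ca 5c ∥ f8 a1.
Outer hash (tag): even-index sum = 661 mod 256 = 149; odd-index sum = 678 mod 256 = 166 → 95 a6.

95a6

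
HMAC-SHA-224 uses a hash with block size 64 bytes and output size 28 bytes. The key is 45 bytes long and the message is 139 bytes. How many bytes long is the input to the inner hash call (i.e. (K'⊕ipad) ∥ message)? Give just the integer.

Key is 45 ≤ 64 bytes, zero-padded: |K'| = 64.
Inner input = (K'⊕ipad) ∥ m → 64 + 139 = 203 bytes.

203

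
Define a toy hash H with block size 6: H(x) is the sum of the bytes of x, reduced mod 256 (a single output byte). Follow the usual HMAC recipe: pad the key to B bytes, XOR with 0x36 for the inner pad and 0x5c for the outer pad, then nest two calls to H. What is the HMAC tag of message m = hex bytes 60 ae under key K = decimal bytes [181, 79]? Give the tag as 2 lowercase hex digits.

Key decimal bytes [181, 79] = b5 4f is 2 bytes ≤ B = 6; zero-pad to 6 bytes: K' = b5 4f 00 00 00 00.
K' ⊕ ipad = 83 79 36 36 36 36.  K' ⊕ opad = e9 13 5c 5c 5c 5c.
Inner input = (K'⊕ipad) ∥ m = 83 79 36 36 36 36 ∥ 60 ae.
Inner hash: sum = 131+121+54+54+54+54+96+174 = 738; mod 256 = 226 → e2.
Outer input = (K'⊕opad) ∥ inner = e9 13 5c 5c 5c 5c ∥ e2.
Outer hash (tag): sum = 233+19+92+92+92+92+226 = 846; mod 256 = 78 → 4e.

4e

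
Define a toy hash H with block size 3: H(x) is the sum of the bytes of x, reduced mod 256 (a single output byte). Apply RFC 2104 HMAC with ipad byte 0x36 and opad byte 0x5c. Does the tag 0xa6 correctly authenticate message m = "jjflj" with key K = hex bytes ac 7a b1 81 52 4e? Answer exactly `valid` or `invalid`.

valid

Key hex bytes ac 7a b1 81 52 4e is 6 bytes > B = 3, so hash it first: H(key) = f8, then zero-pad to 3 bytes: K' = f8 00 00.
K' ⊕ ipad = ce 36 36; K' ⊕ opad = a4 5c 5c.
Inner hash: sum = 206+54+54+106+106+102+108+106 = 842; mod 256 = 74 → 4a.
Outer hash (recomputed tag): sum = 164+92+92+74 = 422; mod 256 = 166 → a6.
Recomputed tag = a6; claimed = a6 → match.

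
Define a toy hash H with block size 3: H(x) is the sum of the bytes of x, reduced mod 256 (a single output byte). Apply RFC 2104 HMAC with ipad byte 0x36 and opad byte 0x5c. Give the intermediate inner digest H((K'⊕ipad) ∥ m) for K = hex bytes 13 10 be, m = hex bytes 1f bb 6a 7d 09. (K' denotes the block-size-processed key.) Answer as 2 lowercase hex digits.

Key hex bytes 13 10 be is exactly B = 3 bytes: K' = 13 10 be.
K' ⊕ ipad = 25 26 88.
Inner input = 25 26 88 ∥ 1f bb 6a 7d 09.
Inner hash: sum = 37+38+136+31+187+106+125+9 = 669; mod 256 = 157 → 9d.

9d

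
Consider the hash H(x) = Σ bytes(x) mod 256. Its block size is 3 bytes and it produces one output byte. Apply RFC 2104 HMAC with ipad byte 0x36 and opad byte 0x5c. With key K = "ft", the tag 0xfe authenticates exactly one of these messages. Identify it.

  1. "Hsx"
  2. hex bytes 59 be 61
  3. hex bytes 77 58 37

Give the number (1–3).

2

Key "ft" = 66 74 is 2 bytes ≤ B = 3; zero-pad to 3 bytes: K' = 66 74 00.
K' ⊕ ipad = 50 42 36; K' ⊕ opad = 3a 28 5c.
m1: inner = H(50 42 36 48 73 78) = fb; tag = H(3a 28 5c fb) = b9
m2: inner = H(50 42 36 59 be 61) = 40; tag = H(3a 28 5c 40) = fe ← matches
m3: inner = H(50 42 36 77 58 37) = ce; tag = H(3a 28 5c ce) = 8c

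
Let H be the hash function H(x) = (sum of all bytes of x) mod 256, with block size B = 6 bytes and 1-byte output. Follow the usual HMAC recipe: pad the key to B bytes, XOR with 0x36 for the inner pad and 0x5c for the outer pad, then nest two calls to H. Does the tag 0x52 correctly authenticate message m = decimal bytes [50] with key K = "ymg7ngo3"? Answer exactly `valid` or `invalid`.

Key "ymg7ngo3" = 79 6d 67 37 6e 67 6f 33 is 8 bytes > B = 6, so hash it first: H(key) = fb, then zero-pad to 6 bytes: K' = fb 00 00 00 00 00.
K' ⊕ ipad = cd 36 36 36 36 36; K' ⊕ opad = a7 5c 5c 5c 5c 5c.
Inner hash: sum = 205+54+54+54+54+54+50 = 525; mod 256 = 13 → 0d.
Outer hash (recomputed tag): sum = 167+92+92+92+92+92+13 = 640; mod 256 = 128 → 80.
Recomputed tag = 80; claimed = 52 → mismatch.

invalid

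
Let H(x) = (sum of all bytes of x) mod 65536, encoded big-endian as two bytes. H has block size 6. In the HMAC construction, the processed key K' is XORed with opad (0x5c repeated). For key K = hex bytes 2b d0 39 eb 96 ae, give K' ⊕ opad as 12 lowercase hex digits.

778c65b7caf2

Key hex bytes 2b d0 39 eb 96 ae is exactly B = 6 bytes: K' = 2b d0 39 eb 96 ae.
XOR each byte with 0x5c: 2b⊕5c=77, d0⊕5c=8c, 39⊕5c=65, eb⊕5c=b7, 96⊕5c=ca, ae⊕5c=f2.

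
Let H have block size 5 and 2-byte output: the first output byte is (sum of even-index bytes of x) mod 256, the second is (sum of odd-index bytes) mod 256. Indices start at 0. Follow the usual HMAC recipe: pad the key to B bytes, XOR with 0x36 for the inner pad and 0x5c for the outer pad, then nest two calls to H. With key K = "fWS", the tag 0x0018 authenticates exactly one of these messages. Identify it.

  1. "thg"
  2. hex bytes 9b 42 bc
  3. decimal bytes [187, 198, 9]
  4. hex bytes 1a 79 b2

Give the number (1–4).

3

Key "fWS" = 66 57 53 is 3 bytes ≤ B = 5; zero-pad to 5 bytes: K' = 66 57 53 00 00.
K' ⊕ ipad = 50 61 65 36 36; K' ⊕ opad = 3a 0b 0f 5c 5c.
m1: inner = H(50 61 65 36 36 74 68 67) = 53 72; tag = H(3a 0b 0f 5c 5c 53 72) = 17ba
m2: inner = H(50 61 65 36 36 9b 42 bc) = 2d ee; tag = H(3a 0b 0f 5c 5c 2d ee) = 9394
m3: inner = H(50 61 65 36 36 bb c6 09) = b1 5b; tag = H(3a 0b 0f 5c 5c b1 5b) = 0018 ← matches
m4: inner = H(50 61 65 36 36 1a 79 b2) = 64 63; tag = H(3a 0b 0f 5c 5c 64 63) = 08cb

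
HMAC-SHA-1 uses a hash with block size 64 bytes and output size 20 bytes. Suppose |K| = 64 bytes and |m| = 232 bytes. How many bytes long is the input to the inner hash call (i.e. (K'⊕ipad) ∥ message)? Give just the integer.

296

Key is 64 ≤ 64 bytes, zero-padded: |K'| = 64.
Inner input = (K'⊕ipad) ∥ m → 64 + 232 = 296 bytes.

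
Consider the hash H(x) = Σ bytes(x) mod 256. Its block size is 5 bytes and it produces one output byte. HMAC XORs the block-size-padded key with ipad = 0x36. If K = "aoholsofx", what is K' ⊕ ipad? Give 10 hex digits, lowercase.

Key "aoholsofx" = 61 6f 68 6f 6c 73 6f 66 78 is 9 bytes > B = 5, so hash it first: H(key) = d3, then zero-pad to 5 bytes: K' = d3 00 00 00 00.
XOR each byte with 0x36: d3⊕36=e5, 00⊕36=36, 00⊕36=36, 00⊕36=36, 00⊕36=36.

e536363636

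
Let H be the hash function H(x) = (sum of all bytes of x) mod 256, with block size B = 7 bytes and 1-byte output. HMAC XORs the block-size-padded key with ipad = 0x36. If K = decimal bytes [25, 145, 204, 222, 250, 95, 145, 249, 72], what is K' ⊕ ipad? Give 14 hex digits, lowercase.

49363636363636

Key decimal bytes [25, 145, 204, 222, 250, 95, 145, 249, 72] = 19 91 cc de fa 5f 91 f9 48 is 9 bytes > B = 7, so hash it first: H(key) = 7f, then zero-pad to 7 bytes: K' = 7f 00 00 00 00 00 00.
XOR each byte with 0x36: 7f⊕36=49, 00⊕36=36, 00⊕36=36, 00⊕36=36, 00⊕36=36, 00⊕36=36, 00⊕36=36.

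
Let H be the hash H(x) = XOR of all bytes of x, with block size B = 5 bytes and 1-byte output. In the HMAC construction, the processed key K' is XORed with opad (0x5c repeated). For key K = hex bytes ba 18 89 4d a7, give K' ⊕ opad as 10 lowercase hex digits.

e644d511fb

Key hex bytes ba 18 89 4d a7 is exactly B = 5 bytes: K' = ba 18 89 4d a7.
XOR each byte with 0x5c: ba⊕5c=e6, 18⊕5c=44, 89⊕5c=d5, 4d⊕5c=11, a7⊕5c=fb.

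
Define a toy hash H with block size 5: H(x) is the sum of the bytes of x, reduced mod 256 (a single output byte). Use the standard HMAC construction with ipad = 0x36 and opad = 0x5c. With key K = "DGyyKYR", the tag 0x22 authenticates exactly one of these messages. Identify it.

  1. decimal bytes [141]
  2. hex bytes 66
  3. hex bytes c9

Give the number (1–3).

2

Key "DGyyKYR" = 44 47 79 79 4b 59 52 is 7 bytes > B = 5, so hash it first: H(key) = 73, then zero-pad to 5 bytes: K' = 73 00 00 00 00.
K' ⊕ ipad = 45 36 36 36 36; K' ⊕ opad = 2f 5c 5c 5c 5c.
m1: inner = H(45 36 36 36 36 8d) = aa; tag = H(2f 5c 5c 5c 5c aa) = 49
m2: inner = H(45 36 36 36 36 66) = 83; tag = H(2f 5c 5c 5c 5c 83) = 22 ← matches
m3: inner = H(45 36 36 36 36 c9) = e6; tag = H(2f 5c 5c 5c 5c e6) = 85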